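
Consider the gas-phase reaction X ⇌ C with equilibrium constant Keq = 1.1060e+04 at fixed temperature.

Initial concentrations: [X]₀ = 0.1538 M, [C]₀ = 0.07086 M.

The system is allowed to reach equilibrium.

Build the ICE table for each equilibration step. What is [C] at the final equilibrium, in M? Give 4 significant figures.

[C]_eq = 0.2246 M

Q₀ = 0.4607 vs Keq = 1.1060e+04 ⇒ Q<K, forward
Step 1:
                  X         C
  I          0.1538   0.07086
  C         -0.1538    0.1538
  E       2.0311e-05    0.2246
  solve Keq expr → x = 0.1538; check Q = 1.1060e+04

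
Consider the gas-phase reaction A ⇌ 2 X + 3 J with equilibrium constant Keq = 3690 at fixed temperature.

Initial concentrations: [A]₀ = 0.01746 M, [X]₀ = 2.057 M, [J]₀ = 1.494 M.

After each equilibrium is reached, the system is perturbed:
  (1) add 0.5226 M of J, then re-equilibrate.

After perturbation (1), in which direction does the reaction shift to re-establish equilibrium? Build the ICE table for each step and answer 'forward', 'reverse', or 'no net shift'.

Direction: reverse

Q₀ = 808.1 vs Keq = 3690 ⇒ Q<K, forward
Step 1:
                   A          X          J
  Initial    0.01746      2.057      1.494
  Change    -0.01322    0.02643    0.03965
  Equil     0.004243      2.083      1.534
  solve Keq expr → x = 0.01322; check Q = 3690
Then add 0.5226 M of J.
Step 2:
                   A          X          J
  Initial   0.004243      2.083      2.056
  Change    0.005627   -0.01125   -0.01688
  Equil      0.00987      2.072      2.039
  solve Keq expr → x = -0.005627; check Q = 3690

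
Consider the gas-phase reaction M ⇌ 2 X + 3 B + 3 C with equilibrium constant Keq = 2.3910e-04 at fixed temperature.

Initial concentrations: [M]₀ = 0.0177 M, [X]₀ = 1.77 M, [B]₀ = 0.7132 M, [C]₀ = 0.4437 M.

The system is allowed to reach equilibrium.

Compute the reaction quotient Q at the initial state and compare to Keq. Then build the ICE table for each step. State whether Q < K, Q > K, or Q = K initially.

Q₀ = 5.609 vs Keq = 2.3910e-04 ⇒ Q>K, reverse
Step 1:
                   M          X          B          C
  I           0.0177       1.77     0.7132     0.4437
  C            0.124     -0.248     -0.372     -0.372
  E           0.1417      1.522     0.3412    0.07168
  solve Keq expr → x = -0.124; check Q = 2.3910e-04

Q₀ = 5.609; Q > K (proceeds reverse)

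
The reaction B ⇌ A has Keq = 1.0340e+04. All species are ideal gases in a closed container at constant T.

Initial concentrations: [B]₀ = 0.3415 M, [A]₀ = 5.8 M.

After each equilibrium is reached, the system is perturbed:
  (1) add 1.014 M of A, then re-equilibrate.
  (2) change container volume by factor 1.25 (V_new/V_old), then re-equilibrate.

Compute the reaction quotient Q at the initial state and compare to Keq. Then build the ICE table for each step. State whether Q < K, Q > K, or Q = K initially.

Q₀ = 16.98 vs Keq = 1.0340e+04 ⇒ Q<K, forward
Step 1:
                   B          A
  Initial     0.3415        5.8
  Change     -0.3409     0.3409
  Equil   5.9390e-04      6.141
  solve Keq expr → x = 0.3409; check Q = 1.0340e+04
Then add 1.014 M of A.
Step 2:
                   B          A
  Initial 5.9390e-04      7.155
  Change  9.8056e-05 -9.8056e-05
  Equil   6.9195e-04      7.155
  solve Keq expr → x = -9.8056e-05; check Q = 1.0340e+04
Then change container volume by factor 1.25 (V_new/V_old).
Step 3:
                   B          A
  Initial 5.5356e-04      5.724
  Change           0          0
  Equil   5.5356e-04      5.724
  solve Keq expr → x = 0; check Q = 1.0340e+04

Q₀ = 16.98; Q < K (proceeds forward)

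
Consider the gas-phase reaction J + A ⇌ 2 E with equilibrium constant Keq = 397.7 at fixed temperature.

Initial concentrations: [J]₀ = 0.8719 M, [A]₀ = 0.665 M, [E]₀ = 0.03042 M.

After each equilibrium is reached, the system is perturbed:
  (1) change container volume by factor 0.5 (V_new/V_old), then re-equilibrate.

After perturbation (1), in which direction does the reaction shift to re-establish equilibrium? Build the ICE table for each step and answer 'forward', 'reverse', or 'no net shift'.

Q₀ = 0.001596 vs Keq = 397.7 ⇒ Q<K, forward
Step 1:
                    J           A           E
  I            0.8719       0.665     0.03042
  C           -0.6456     -0.6456       1.291
  E            0.2263     0.01941       1.322
  solve Keq expr → x = 0.6456; check Q = 397.7
Then change container volume by factor 0.5 (V_new/V_old).
Step 2:
                    J           A           E
  I            0.4526     0.03881       2.643
  C                 0           0           0
  E            0.4526     0.03881       2.643
  solve Keq expr → x = 0; check Q = 397.7

Direction: no net shift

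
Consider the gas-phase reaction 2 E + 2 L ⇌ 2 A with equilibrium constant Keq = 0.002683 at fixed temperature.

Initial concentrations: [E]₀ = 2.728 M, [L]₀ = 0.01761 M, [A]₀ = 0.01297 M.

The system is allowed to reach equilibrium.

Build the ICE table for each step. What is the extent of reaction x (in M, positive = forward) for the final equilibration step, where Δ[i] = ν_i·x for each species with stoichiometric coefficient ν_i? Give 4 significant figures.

Q₀ = 0.07289 vs Keq = 0.002683 ⇒ Q>K, reverse
Step 1:
                    E           L           A
  Initial       2.728     0.01761     0.01297
  Change     0.009173    0.009173   -0.009173
  Equil         2.737     0.02678    0.003797
  solve Keq expr → x = -0.004586; check Q = 0.002683

x = -0.004586 M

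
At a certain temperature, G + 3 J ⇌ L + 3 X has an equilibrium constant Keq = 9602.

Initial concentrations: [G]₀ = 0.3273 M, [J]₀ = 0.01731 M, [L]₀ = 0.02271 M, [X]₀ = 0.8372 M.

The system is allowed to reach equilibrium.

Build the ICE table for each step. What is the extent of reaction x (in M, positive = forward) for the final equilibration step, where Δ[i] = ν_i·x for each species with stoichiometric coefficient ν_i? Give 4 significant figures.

Q₀ = 7850 vs Keq = 9602 ⇒ Q<K, forward
Step 1:
                   G          J          L          X
  I           0.3273    0.01731    0.02271     0.8372
  C       -3.3953e-04  -0.001019 3.3953e-04   0.001019
  E            0.327    0.01629    0.02305     0.8382
  solve Keq expr → x = 3.3953e-04; check Q = 9602

x = 3.3953e-04 M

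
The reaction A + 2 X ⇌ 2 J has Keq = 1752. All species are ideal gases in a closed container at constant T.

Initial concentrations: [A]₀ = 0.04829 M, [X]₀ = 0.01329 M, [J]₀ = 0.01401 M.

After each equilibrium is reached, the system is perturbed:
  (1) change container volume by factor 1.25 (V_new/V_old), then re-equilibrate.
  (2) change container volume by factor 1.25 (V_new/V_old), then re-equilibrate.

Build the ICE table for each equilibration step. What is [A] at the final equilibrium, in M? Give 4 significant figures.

Q₀ = 23.01 vs Keq = 1752 ⇒ Q<K, forward
Step 1:
                    A           X           J
  init        0.04829     0.01329     0.01401
  Δ         -0.005236    -0.01047     0.01047
  eq          0.04305    0.002819     0.02448
  solve Keq expr → x = 0.005236; check Q = 1752
Then change container volume by factor 1.25 (V_new/V_old).
Step 2:
                    A           X           J
  init        0.03444    0.002255     0.01958
  Δ        1.1605e-04  2.3210e-04 -2.3210e-04
  eq          0.03456    0.002487     0.01935
  solve Keq expr → x = -1.1605e-04; check Q = 1752
Then change container volume by factor 1.25 (V_new/V_old).
Step 3:
                    A           X           J
  init        0.02765     0.00199     0.01548
  Δ        1.0093e-04  2.0185e-04 -2.0185e-04
  eq          0.02775    0.002192     0.01528
  solve Keq expr → x = -1.0093e-04; check Q = 1752

[A]_eq = 0.02775 M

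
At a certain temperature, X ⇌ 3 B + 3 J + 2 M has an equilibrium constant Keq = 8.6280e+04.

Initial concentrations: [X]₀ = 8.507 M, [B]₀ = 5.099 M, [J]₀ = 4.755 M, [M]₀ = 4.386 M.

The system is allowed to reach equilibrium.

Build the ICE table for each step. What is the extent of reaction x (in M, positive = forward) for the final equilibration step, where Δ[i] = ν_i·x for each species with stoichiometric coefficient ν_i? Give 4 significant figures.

Q₀ = 3.2231e+04 vs Keq = 8.6280e+04 ⇒ Q<K, forward
Step 1:
                    X           B           J           M
  Initial       8.507       5.099       4.755       4.386
  Change      -0.2229      0.6688      0.6688      0.4458
  Equil         8.284       5.768       5.424       4.832
  solve Keq expr → x = 0.2229; check Q = 8.6280e+04

x = 0.2229 M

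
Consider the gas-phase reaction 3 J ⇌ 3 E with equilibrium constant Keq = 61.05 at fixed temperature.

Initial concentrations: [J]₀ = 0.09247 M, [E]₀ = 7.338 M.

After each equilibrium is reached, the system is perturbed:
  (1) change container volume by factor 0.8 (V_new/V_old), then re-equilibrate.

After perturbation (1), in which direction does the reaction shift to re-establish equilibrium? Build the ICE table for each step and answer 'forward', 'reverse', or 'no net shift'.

Direction: no net shift

Q₀ = 4.9972e+05 vs Keq = 61.05 ⇒ Q>K, reverse
Step 1:
                    J           E
  Initial     0.09247       7.338
  Change        1.412      -1.412
  Equil         1.505       5.926
  solve Keq expr → x = -0.4708; check Q = 61.05
Then change container volume by factor 0.8 (V_new/V_old).
Step 2:
                    J           E
  Initial       1.881       7.407
  Change            0           0
  Equil         1.881       7.407
  solve Keq expr → x = 0; check Q = 61.05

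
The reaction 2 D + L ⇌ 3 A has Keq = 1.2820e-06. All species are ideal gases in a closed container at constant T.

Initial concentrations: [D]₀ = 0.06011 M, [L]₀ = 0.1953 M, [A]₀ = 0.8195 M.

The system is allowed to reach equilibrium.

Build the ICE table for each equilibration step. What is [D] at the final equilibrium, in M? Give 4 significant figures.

Q₀ = 779.9 vs Keq = 1.2820e-06 ⇒ Q>K, reverse
Step 1:
                    D           L           A
  I           0.06011      0.1953      0.8195
  C            0.5423      0.2712     -0.8135
  E            0.6024      0.4665     0.00601
  solve Keq expr → x = -0.2712; check Q = 1.2820e-06

[D]_eq = 0.6024 M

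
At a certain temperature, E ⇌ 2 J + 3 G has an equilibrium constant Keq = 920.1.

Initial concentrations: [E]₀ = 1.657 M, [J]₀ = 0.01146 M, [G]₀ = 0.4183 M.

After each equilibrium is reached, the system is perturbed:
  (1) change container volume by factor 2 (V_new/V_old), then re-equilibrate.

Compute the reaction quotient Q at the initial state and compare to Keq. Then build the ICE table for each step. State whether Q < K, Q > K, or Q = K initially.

Q₀ = 5.8011e-06 vs Keq = 920.1 ⇒ Q<K, forward
Step 1:
                  E         J         G
  init        1.657   0.01146    0.4183
  Δ          -1.218     2.436     3.653
  eq         0.4392     2.447     4.072
  solve Keq expr → x = 1.218; check Q = 920.1
Then change container volume by factor 2 (V_new/V_old).
Step 2:
                  E         J         G
  init       0.2196     1.223     2.036
  Δ         -0.1746    0.3491    0.5237
  eq        0.04507     1.573     2.559
  solve Keq expr → x = 0.1746; check Q = 920.1

Q₀ = 5.8011e-06; Q < K (proceeds forward)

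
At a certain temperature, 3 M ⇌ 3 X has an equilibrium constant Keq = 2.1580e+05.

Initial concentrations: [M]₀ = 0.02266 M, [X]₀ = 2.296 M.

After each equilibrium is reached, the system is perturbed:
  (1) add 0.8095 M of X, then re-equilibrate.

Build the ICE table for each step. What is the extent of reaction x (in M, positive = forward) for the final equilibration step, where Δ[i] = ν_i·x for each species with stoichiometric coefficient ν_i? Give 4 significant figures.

Q₀ = 1.0402e+06 vs Keq = 2.1580e+05 ⇒ Q>K, reverse
Step 1:
                   M          X
  init       0.02266      2.296
  Δ          0.01536   -0.01536
  eq         0.03802      2.281
  solve Keq expr → x = -0.005121; check Q = 2.1580e+05
Then add 0.8095 M of X.
Step 2:
                   M          X
  init       0.03802       3.09
  Δ          0.01327   -0.01327
  eq          0.0513      3.077
  solve Keq expr → x = -0.004425; check Q = 2.1580e+05

x = -0.004425 M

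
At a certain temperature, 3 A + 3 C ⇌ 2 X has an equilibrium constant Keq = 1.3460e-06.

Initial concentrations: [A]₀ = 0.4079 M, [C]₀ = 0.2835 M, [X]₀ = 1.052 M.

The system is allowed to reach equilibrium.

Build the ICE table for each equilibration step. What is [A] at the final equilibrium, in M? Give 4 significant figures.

Q₀ = 715.7 vs Keq = 1.3460e-06 ⇒ Q>K, reverse
Step 1:
                  A         C         X
  init       0.4079    0.2835     1.052
  Δ           1.566     1.566    -1.044
  eq          1.974     1.849  0.008091
  solve Keq expr → x = -0.522; check Q = 1.3460e-06

[A]_eq = 1.974 M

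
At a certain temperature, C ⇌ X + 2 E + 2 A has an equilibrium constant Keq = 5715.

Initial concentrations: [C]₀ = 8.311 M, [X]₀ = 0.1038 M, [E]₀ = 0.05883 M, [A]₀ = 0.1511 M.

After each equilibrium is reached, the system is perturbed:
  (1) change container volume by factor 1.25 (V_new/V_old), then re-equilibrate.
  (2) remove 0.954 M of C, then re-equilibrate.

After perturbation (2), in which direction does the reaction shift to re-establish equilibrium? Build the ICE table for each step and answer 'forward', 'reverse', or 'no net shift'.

Direction: reverse

Q₀ = 9.8689e-07 vs Keq = 5715 ⇒ Q<K, forward
Step 1:
                    C           X           E           A
  Initial       8.311      0.1038     0.05883      0.1511
  Change        -4.23        4.23        8.46        8.46
  Equil         4.081       4.334       8.519       8.611
  solve Keq expr → x = 4.23; check Q = 5715
Then change container volume by factor 1.25 (V_new/V_old).
Step 2:
                    C           X           E           A
  Initial       3.265       3.467       6.815       6.889
  Change      -0.5287      0.5287       1.057       1.057
  Equil         2.736       3.996       7.872       7.946
  solve Keq expr → x = 0.5287; check Q = 5715
Then remove 0.954 M of C.
Step 3:
                    C           X           E           A
  Initial       1.782       3.996       7.872       7.946
  Change       0.2346     -0.2346     -0.4691     -0.4691
  Equil         2.017       3.761       7.403       7.477
  solve Keq expr → x = -0.2346; check Q = 5715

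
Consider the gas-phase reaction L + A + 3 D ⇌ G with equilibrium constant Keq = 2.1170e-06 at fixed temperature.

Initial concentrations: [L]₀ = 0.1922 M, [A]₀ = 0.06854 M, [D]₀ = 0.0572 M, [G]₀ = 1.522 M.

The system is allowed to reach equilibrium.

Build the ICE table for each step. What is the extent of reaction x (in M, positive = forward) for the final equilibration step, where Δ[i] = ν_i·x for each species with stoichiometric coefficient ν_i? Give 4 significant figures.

x = -1.521 M

Q₀ = 6.1735e+05 vs Keq = 2.1170e-06 ⇒ Q>K, reverse
Step 1:
                   L          A          D          G
  Initial     0.1922    0.06854     0.0572      1.522
  Change       1.521      1.521      4.564     -1.521
  Equil        1.714       1.59      4.621 5.6934e-04
  solve Keq expr → x = -1.521; check Q = 2.1170e-06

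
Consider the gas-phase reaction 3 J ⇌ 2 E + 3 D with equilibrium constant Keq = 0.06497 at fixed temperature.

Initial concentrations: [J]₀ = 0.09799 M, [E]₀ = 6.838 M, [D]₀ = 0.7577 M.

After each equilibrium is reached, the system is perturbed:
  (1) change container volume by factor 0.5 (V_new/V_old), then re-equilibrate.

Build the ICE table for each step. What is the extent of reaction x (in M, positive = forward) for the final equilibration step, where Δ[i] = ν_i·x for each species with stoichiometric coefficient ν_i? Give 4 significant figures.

x = -0.02047 M

Q₀ = 2.1617e+04 vs Keq = 0.06497 ⇒ Q>K, reverse
Step 1:
                    J           E           D
  I           0.09799       6.838      0.7577
  C            0.6683     -0.4455     -0.6683
  E            0.7663       6.392     0.08943
  solve Keq expr → x = -0.2228; check Q = 0.06497
Then change container volume by factor 0.5 (V_new/V_old).
Step 2:
                    J           E           D
  I             1.533       12.78      0.1789
  C           0.06142    -0.04095    -0.06142
  E             1.594       12.74      0.1174
  solve Keq expr → x = -0.02047; check Q = 0.06497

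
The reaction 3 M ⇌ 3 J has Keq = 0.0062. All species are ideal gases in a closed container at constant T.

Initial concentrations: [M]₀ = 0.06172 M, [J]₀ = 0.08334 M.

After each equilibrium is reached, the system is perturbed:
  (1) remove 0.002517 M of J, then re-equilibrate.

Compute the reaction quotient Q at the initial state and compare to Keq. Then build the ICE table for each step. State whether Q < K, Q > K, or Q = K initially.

Q₀ = 2.462 vs Keq = 0.0062 ⇒ Q>K, reverse
Step 1:
                    M           J
  Initial     0.06172     0.08334
  Change      0.06083    -0.06083
  Equil        0.1225     0.02251
  solve Keq expr → x = -0.02028; check Q = 0.0062
Then remove 0.002517 M of J.
Step 2:
                    M           J
  Initial      0.1225        0.02
  Change    -0.002126    0.002126
  Equil        0.1204     0.02212
  solve Keq expr → x = 7.0879e-04; check Q = 0.0062

Q₀ = 2.462; Q > K (proceeds reverse)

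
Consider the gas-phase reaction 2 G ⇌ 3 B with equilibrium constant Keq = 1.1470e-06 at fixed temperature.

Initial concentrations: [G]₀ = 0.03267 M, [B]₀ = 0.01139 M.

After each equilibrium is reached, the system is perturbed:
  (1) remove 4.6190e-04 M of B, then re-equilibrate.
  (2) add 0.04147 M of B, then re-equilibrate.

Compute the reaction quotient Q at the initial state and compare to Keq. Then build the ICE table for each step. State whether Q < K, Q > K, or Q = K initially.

Q₀ = 0.001384 vs Keq = 1.1470e-06 ⇒ Q>K, reverse
Step 1:
                   G          B
  I          0.03267    0.01139
  C         0.006785   -0.01018
  E          0.03945   0.001213
  solve Keq expr → x = -0.003392; check Q = 1.1470e-06
Then remove 4.6190e-04 M of B.
Step 2:
                   G          B
  I          0.03945 7.5126e-04
  C       -3.0378e-04 4.5566e-04
  E          0.03915   0.001207
  solve Keq expr → x = 1.5189e-04; check Q = 1.1470e-06
Then add 0.04147 M of B.
Step 3:
                   G          B
  I          0.03915    0.04268
  C          0.02731   -0.04096
  E          0.06646   0.001717
  solve Keq expr → x = -0.01365; check Q = 1.1470e-06

Q₀ = 0.001384; Q > K (proceeds reverse)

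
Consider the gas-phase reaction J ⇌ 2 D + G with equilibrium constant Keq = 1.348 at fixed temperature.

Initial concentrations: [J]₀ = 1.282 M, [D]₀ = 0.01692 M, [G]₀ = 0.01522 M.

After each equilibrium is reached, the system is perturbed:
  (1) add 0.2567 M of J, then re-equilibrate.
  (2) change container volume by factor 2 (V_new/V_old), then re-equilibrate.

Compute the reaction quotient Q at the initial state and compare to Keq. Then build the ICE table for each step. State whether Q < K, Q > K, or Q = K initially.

Q₀ = 3.3988e-06; Q < K (proceeds forward)

Q₀ = 3.3988e-06 vs Keq = 1.348 ⇒ Q<K, forward
Step 1:
                    J           D           G
  init          1.282     0.01692     0.01522
  Δ           -0.6014       1.203      0.6014
  eq           0.6806        1.22      0.6166
  solve Keq expr → x = 0.6014; check Q = 1.348
Then add 0.2567 M of J.
Step 2:
                    J           D           G
  init         0.9373        1.22      0.6166
  Δ          -0.05525      0.1105     0.05525
  eq            0.882        1.33      0.6719
  solve Keq expr → x = 0.05525; check Q = 1.348
Then change container volume by factor 2 (V_new/V_old).
Step 3:
                    J           D           G
  init          0.441      0.6651      0.3359
  Δ           -0.1352      0.2703      0.1352
  eq           0.3058      0.9355      0.4711
  solve Keq expr → x = 0.1352; check Q = 1.348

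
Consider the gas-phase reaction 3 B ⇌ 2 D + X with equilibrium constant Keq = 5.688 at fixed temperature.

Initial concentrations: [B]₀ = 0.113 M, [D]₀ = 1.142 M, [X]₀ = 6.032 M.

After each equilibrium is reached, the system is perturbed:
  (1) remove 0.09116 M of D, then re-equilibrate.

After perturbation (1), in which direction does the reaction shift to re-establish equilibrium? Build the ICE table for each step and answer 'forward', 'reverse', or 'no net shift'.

Direction: forward

Q₀ = 5452 vs Keq = 5.688 ⇒ Q>K, reverse
Step 1:
                    B           D           X
  Initial       0.113       1.142       6.032
  Change       0.6749     -0.4499      -0.225
  Equil        0.7879      0.6921       5.807
  solve Keq expr → x = -0.225; check Q = 5.688
Then remove 0.09116 M of D.
Step 2:
                    B           D           X
  Initial      0.7879      0.6009       5.807
  Change     -0.04597     0.03065     0.01532
  Equil        0.7419      0.6316       5.822
  solve Keq expr → x = 0.01532; check Q = 5.688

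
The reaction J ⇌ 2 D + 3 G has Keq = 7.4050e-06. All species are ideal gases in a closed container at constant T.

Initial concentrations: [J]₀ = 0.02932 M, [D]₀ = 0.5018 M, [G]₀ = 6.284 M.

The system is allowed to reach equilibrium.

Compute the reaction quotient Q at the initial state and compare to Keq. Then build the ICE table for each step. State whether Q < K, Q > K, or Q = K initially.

Q₀ = 2131 vs Keq = 7.4050e-06 ⇒ Q>K, reverse
Step 1:
                    J           D           G
  I           0.02932      0.5018       6.284
  C            0.2508     -0.5017     -0.7525
  E            0.2802  1.1072e-04       5.531
  solve Keq expr → x = -0.2508; check Q = 7.4050e-06

Q₀ = 2131; Q > K (proceeds reverse)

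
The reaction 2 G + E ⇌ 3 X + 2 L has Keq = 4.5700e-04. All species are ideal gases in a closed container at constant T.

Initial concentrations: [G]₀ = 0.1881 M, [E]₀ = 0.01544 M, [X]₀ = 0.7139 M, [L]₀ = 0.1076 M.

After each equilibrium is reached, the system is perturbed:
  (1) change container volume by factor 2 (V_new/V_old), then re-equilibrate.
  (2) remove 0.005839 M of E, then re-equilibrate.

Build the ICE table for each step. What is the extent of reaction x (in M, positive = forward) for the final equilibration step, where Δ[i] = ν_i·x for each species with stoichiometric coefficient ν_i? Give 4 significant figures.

Q₀ = 7.711 vs Keq = 4.5700e-04 ⇒ Q>K, reverse
Step 1:
                   G          E          X          L
  init        0.1881    0.01544     0.7139     0.1076
  Δ           0.1037    0.05186    -0.1556    -0.1037
  eq          0.2918     0.0673     0.5583   0.003879
  solve Keq expr → x = -0.05186; check Q = 4.5700e-04
Then change container volume by factor 2 (V_new/V_old).
Step 2:
                   G          E          X          L
  init        0.1459    0.03365     0.2792    0.00194
  Δ        -0.001787 -8.9357e-04   0.002681   0.001787
  eq          0.1441    0.03276     0.2818   0.003727
  solve Keq expr → x = 8.9357e-04; check Q = 4.5700e-04
Then remove 0.005839 M of E.
Step 3:
                   G          E          X          L
  init        0.1441    0.02692     0.2818   0.003727
  Δ       3.2204e-04 1.6102e-04 -4.8306e-04 -3.2204e-04
  eq          0.1444    0.02708     0.2814   0.003405
  solve Keq expr → x = -1.6102e-04; check Q = 4.5700e-04

x = -1.6102e-04 M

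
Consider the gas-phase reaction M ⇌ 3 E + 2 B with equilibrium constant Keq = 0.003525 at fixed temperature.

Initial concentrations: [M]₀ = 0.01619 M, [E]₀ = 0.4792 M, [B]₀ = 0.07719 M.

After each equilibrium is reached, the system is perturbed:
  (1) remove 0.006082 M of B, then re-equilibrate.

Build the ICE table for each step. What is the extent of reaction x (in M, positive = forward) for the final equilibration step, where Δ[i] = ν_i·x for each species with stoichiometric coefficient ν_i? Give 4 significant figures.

x = 0.002032 M

Q₀ = 0.0405 vs Keq = 0.003525 ⇒ Q>K, reverse
Step 1:
                  M         E         B
  init      0.01619    0.4792   0.07719
  Δ         0.01853  -0.05559  -0.03706
  eq        0.03472    0.4236   0.04013
  solve Keq expr → x = -0.01853; check Q = 0.003525
Then remove 0.006082 M of B.
Step 2:
                  M         E         B
  init      0.03472    0.4236   0.03404
  Δ       -0.002032  0.006097  0.004064
  eq        0.03269    0.4297   0.03811
  solve Keq expr → x = 0.002032; check Q = 0.003525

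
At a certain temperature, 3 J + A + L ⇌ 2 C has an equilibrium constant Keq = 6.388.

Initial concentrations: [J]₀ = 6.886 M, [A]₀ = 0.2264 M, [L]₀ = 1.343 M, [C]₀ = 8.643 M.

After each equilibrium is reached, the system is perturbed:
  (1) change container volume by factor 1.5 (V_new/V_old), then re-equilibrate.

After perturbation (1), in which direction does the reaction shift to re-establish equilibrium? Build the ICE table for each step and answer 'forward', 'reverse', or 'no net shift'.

Direction: reverse

Q₀ = 0.7524 vs Keq = 6.388 ⇒ Q<K, forward
Step 1:
                  J         A         L         C
  Initial     6.886    0.2264     1.343     8.643
  Change      -0.55   -0.1833   -0.1833    0.3666
  Equil       6.336   0.04308      1.16      9.01
  solve Keq expr → x = 0.1833; check Q = 6.388
Then change container volume by factor 1.5 (V_new/V_old).
Step 2:
                  J         A         L         C
  Initial     4.224   0.02872    0.7731     6.006
  Change     0.1513   0.05043   0.05043   -0.1009
  Equil       4.375   0.07915    0.8235     5.906
  solve Keq expr → x = -0.05043; check Q = 6.388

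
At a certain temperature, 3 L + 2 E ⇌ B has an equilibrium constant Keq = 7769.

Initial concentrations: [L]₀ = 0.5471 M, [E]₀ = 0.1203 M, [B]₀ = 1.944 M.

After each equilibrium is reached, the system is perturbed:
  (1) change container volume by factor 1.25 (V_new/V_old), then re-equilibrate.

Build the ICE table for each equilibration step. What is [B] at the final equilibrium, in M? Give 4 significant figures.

[B]_eq = 1.573 M

Q₀ = 820.3 vs Keq = 7769 ⇒ Q<K, forward
Step 1:
                    L           E           B
  I            0.5471      0.1203       1.944
  C           -0.1003    -0.06688     0.03344
  E            0.4468     0.05342       1.977
  solve Keq expr → x = 0.03344; check Q = 7769
Then change container volume by factor 1.25 (V_new/V_old).
Step 2:
                    L           E           B
  I            0.3574     0.04274       1.582
  C           0.02585     0.01723   -0.008617
  E            0.3833     0.05997       1.573
  solve Keq expr → x = -0.008617; check Q = 7769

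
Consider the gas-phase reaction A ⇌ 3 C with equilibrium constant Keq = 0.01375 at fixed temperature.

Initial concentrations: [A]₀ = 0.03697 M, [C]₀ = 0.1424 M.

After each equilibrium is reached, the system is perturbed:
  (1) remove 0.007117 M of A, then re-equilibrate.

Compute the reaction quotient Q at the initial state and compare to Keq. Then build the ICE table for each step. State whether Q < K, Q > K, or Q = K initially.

Q₀ = 0.07811 vs Keq = 0.01375 ⇒ Q>K, reverse
Step 1:
                   A          C
  init       0.03697     0.1424
  Δ          0.01724   -0.05173
  eq         0.05421    0.09067
  solve Keq expr → x = -0.01724; check Q = 0.01375
Then remove 0.007117 M of A.
Step 2:
                   A          C
  init        0.0471    0.09067
  Δ         0.001152  -0.003456
  eq         0.04825    0.08722
  solve Keq expr → x = -0.001152; check Q = 0.01375

Q₀ = 0.07811; Q > K (proceeds reverse)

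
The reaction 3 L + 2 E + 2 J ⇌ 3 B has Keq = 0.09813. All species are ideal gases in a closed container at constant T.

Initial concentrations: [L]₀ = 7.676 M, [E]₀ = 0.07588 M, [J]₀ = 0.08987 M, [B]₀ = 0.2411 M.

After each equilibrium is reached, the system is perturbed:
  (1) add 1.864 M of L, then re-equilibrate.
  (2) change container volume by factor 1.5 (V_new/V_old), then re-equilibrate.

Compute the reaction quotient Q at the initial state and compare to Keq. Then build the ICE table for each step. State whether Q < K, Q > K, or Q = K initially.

Q₀ = 0.6664 vs Keq = 0.09813 ⇒ Q>K, reverse
Step 1:
                  L         E         J         B
  init        7.676   0.07588   0.08987    0.2411
  Δ         0.04591   0.03061   0.03061  -0.04591
  eq          7.722    0.1065    0.1205    0.1952
  solve Keq expr → x = -0.0153; check Q = 0.09813
Then add 1.864 M of L.
Step 2:
                  L         E         J         B
  init        9.586    0.1065    0.1205    0.1952
  Δ        -0.01627  -0.01084  -0.01084   0.01627
  eq           9.57   0.09564    0.1096    0.2115
  solve Keq expr → x = 0.005422; check Q = 0.09813
Then change container volume by factor 1.5 (V_new/V_old).
Step 3:
                  L         E         J         B
  init         6.38   0.06376   0.07309     0.141
  Δ         0.02758   0.01839   0.01839  -0.02758
  eq          6.407   0.08215   0.09148    0.1134
  solve Keq expr → x = -0.009195; check Q = 0.09813

Q₀ = 0.6664; Q > K (proceeds reverse)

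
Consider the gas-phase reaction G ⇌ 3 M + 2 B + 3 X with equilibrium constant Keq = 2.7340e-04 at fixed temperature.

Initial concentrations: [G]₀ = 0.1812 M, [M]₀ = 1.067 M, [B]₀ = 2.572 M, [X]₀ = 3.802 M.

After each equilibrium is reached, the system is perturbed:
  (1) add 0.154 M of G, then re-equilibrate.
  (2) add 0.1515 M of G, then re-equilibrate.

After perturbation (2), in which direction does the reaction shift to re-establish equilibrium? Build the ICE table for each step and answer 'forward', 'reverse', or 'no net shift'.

Q₀ = 2437 vs Keq = 2.7340e-04 ⇒ Q>K, reverse
Step 1:
                  G         M         B         X
  I          0.1812     1.067     2.572     3.802
  C          0.3515    -1.054   -0.7029    -1.054
  E          0.5327   0.01262     1.869     2.748
  solve Keq expr → x = -0.3515; check Q = 2.7340e-04
Then add 0.154 M of G.
Step 2:
                  G         M         B         X
  I          0.6867   0.01262     1.869     2.748
  C       -3.6774e-04  0.001103 7.3548e-04  0.001103
  E          0.6863   0.01372      1.87     2.749
  solve Keq expr → x = 3.6774e-04; check Q = 2.7340e-04
Then add 0.1515 M of G.
Step 3:
                  G         M         B         X
  I          0.8378   0.01372      1.87     2.749
  C       -3.1113e-04 9.3338e-04 6.2225e-04 9.3338e-04
  E          0.8375   0.01466      1.87      2.75
  solve Keq expr → x = 3.1113e-04; check Q = 2.7340e-04

Direction: forward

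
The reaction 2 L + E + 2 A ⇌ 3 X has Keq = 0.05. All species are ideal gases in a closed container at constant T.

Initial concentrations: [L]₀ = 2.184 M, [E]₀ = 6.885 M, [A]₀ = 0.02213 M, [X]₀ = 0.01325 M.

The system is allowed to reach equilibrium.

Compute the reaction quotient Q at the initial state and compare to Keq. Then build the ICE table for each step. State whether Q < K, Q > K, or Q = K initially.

Q₀ = 1.4464e-04; Q < K (proceeds forward)

Q₀ = 1.4464e-04 vs Keq = 0.05 ⇒ Q<K, forward
Step 1:
                    L           E           A           X
  Initial       2.184       6.885     0.02213     0.01325
  Change     -0.01635   -0.008176    -0.01635     0.02453
  Equil         2.168       6.877    0.005777     0.03778
  solve Keq expr → x = 0.008176; check Q = 0.05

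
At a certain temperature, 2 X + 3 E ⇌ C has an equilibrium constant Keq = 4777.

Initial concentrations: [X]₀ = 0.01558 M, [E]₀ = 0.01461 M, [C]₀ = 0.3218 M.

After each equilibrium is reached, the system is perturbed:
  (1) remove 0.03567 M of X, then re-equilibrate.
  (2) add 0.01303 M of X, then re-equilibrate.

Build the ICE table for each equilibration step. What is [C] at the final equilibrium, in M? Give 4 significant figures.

Q₀ = 4.2511e+08 vs Keq = 4777 ⇒ Q>K, reverse
Step 1:
                    X           E           C
  Initial     0.01558     0.01461      0.3218
  Change      0.09901      0.1485    -0.04951
  Equil        0.1146      0.1631      0.2723
  solve Keq expr → x = -0.04951; check Q = 4777
Then remove 0.03567 M of X.
Step 2:
                    X           E           C
  Initial     0.07892      0.1631      0.2723
  Change      0.01463     0.02194   -0.007313
  Equil       0.09355      0.1851       0.265
  solve Keq expr → x = -0.007313; check Q = 4777
Then add 0.01303 M of X.
Step 3:
                    X           E           C
  Initial      0.1066      0.1851       0.265
  Change    -0.005663   -0.008495    0.002832
  Equil        0.1009      0.1766      0.2678
  solve Keq expr → x = 0.002832; check Q = 4777

[C]_eq = 0.2678 M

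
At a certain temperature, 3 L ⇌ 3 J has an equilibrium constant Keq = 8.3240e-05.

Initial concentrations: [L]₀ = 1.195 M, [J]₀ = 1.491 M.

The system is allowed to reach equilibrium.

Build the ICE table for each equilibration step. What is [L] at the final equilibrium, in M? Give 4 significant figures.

[L]_eq = 2.574 M

Q₀ = 1.942 vs Keq = 8.3240e-05 ⇒ Q>K, reverse
Step 1:
                    L           J
  init          1.195       1.491
  Δ             1.379      -1.379
  eq            2.574      0.1124
  solve Keq expr → x = -0.4595; check Q = 8.3240e-05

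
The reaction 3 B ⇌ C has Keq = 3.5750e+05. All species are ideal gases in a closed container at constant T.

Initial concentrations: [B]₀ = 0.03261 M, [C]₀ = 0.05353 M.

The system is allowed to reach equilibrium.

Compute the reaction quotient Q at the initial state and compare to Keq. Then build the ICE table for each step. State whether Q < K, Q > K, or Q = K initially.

Q₀ = 1544 vs Keq = 3.5750e+05 ⇒ Q<K, forward
Step 1:
                    B           C
  init        0.03261     0.05353
  Δ          -0.02702    0.009006
  eq         0.005593     0.06254
  solve Keq expr → x = 0.009006; check Q = 3.5750e+05

Q₀ = 1544; Q < K (proceeds forward)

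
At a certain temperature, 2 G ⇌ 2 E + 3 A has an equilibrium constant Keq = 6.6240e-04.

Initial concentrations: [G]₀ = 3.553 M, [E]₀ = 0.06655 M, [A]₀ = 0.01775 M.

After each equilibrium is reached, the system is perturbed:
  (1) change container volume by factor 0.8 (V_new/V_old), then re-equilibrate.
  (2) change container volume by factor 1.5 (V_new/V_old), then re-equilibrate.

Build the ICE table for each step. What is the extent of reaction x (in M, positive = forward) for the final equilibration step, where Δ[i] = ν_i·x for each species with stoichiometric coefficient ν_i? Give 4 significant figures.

x = 0.02822 M

Q₀ = 1.9620e-09 vs Keq = 6.6240e-04 ⇒ Q<K, forward
Step 1:
                  G         E         A
  I           3.553   0.06655   0.01775
  C         -0.2596    0.2596    0.3895
  E           3.293    0.3262    0.4072
  solve Keq expr → x = 0.1298; check Q = 6.6240e-04
Then change container volume by factor 0.8 (V_new/V_old).
Step 2:
                  G         E         A
  I           4.117    0.4077     0.509
  C          0.0442   -0.0442  -0.06629
  E           4.161    0.3635    0.4427
  solve Keq expr → x = -0.0221; check Q = 6.6240e-04
Then change container volume by factor 1.5 (V_new/V_old).
Step 3:
                  G         E         A
  I           2.774    0.2424    0.2951
  C        -0.05644   0.05644   0.08466
  E           2.717    0.2988    0.3798
  solve Keq expr → x = 0.02822; check Q = 6.6240e-04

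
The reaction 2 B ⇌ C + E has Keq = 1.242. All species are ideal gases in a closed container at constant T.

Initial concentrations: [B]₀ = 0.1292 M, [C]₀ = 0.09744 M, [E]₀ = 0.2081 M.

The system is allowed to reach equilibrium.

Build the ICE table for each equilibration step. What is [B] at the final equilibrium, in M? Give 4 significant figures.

Q₀ = 1.215 vs Keq = 1.242 ⇒ Q<K, forward
Step 1:
                    B           C           E
  Initial      0.1292     0.09744      0.2081
  Change  -9.6245e-04  4.8122e-04  4.8122e-04
  Equil        0.1282     0.09792      0.2086
  solve Keq expr → x = 4.8122e-04; check Q = 1.242

[B]_eq = 0.1282 M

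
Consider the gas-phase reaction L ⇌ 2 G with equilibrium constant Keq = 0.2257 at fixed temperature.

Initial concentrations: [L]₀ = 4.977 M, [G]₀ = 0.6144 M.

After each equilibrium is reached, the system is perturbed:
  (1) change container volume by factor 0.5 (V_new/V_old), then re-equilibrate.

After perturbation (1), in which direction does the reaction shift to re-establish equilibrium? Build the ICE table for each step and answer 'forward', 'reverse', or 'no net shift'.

Q₀ = 0.07585 vs Keq = 0.2257 ⇒ Q<K, forward
Step 1:
                  L         G
  Initial     4.977    0.6144
  Change    -0.2114    0.4227
  Equil       4.766     1.037
  solve Keq expr → x = 0.2114; check Q = 0.2257
Then change container volume by factor 0.5 (V_new/V_old).
Step 2:
                  L         G
  Initial     9.531     2.074
  Change     0.2926   -0.5852
  Equil       9.824     1.489
  solve Keq expr → x = -0.2926; check Q = 0.2257

Direction: reverse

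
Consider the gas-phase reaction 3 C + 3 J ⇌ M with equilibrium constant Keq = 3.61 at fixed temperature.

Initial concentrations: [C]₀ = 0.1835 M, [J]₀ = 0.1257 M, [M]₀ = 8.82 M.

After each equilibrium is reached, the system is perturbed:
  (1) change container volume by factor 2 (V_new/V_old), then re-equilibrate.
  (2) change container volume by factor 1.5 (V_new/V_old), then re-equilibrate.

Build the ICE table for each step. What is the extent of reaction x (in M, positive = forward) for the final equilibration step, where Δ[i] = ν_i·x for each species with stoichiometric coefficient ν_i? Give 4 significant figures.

Q₀ = 7.1871e+05 vs Keq = 3.61 ⇒ Q>K, reverse
Step 1:
                    C           J           M
  init         0.1835      0.1257        8.82
  Δ            0.9989      0.9989      -0.333
  eq            1.182       1.125       8.487
  solve Keq expr → x = -0.333; check Q = 3.61
Then change container volume by factor 2 (V_new/V_old).
Step 2:
                    C           J           M
  init         0.5912      0.5623       4.244
  Δ            0.4446      0.4446     -0.1482
  eq            1.036       1.007       4.095
  solve Keq expr → x = -0.1482; check Q = 3.61
Then change container volume by factor 1.5 (V_new/V_old).
Step 3:
                    C           J           M
  init         0.6905      0.6713        2.73
  Δ            0.2684      0.2684    -0.08946
  eq           0.9589      0.9396       2.641
  solve Keq expr → x = -0.08946; check Q = 3.61

x = -0.08946 M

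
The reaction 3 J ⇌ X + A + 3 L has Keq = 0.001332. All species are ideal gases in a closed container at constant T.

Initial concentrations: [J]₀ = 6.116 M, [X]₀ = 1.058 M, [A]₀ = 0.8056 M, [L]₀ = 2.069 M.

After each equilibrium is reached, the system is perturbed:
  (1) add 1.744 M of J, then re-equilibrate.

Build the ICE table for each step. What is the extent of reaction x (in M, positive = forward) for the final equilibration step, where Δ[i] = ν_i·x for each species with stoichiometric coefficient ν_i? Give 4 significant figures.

Q₀ = 0.033 vs Keq = 0.001332 ⇒ Q>K, reverse
Step 1:
                   J          X          A          L
  I            6.116      1.058     0.8056      2.069
  C           0.9682    -0.3227    -0.3227    -0.9682
  E            7.084     0.7353     0.4829      1.101
  solve Keq expr → x = -0.3227; check Q = 0.001332
Then add 1.744 M of J.
Step 2:
                   J          X          A          L
  I            8.828     0.7353     0.4829      1.101
  C          -0.1662    0.05541    0.05541     0.1662
  E            8.662     0.7907     0.5383      1.267
  solve Keq expr → x = 0.05541; check Q = 0.001332

x = 0.05541 M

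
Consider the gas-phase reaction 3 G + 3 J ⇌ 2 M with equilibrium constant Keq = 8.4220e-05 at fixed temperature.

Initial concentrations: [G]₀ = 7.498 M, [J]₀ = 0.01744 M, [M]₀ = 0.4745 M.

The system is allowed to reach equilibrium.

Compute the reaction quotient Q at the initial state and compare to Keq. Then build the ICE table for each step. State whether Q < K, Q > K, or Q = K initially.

Q₀ = 100.7 vs Keq = 8.4220e-05 ⇒ Q>K, reverse
Step 1:
                   G          J          M
  Initial      7.498    0.01744     0.4745
  Change      0.5698     0.5698    -0.3799
  Equil        8.068     0.5872    0.09464
  solve Keq expr → x = -0.1899; check Q = 8.4220e-05

Q₀ = 100.7; Q > K (proceeds reverse)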